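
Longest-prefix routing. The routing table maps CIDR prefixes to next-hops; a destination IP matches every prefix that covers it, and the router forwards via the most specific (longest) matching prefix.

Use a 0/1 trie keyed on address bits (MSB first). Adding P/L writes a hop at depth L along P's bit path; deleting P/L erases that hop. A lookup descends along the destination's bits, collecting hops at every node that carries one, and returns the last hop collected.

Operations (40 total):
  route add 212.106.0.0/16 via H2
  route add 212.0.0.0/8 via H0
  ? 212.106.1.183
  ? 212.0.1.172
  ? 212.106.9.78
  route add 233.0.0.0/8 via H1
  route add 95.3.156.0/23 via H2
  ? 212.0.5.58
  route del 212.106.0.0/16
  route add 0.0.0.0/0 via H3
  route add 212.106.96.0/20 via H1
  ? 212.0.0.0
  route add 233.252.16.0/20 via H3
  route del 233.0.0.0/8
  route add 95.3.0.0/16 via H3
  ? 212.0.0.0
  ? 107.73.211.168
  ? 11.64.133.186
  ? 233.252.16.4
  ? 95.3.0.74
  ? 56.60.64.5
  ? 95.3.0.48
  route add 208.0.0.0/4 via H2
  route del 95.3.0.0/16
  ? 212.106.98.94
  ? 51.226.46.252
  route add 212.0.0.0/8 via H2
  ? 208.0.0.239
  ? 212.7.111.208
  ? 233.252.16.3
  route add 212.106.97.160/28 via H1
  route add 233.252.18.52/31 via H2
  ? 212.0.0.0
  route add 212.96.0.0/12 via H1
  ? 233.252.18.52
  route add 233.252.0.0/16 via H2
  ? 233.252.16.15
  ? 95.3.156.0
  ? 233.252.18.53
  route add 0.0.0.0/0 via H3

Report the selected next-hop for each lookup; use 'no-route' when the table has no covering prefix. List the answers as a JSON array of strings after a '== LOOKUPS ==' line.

Apply in order:
  + 212.106.0.0/16 (H2) depth=16
  + 212.0.0.0/8 (H0) depth=8
  Q 212.106.1.183: descend 1101010001101010 ; hops seen [H0,H2] ; pick H2
  Q 212.0.1.172: descend 110101000 ; hops seen [H0] ; pick H0
  Q 212.106.9.78: descend 1101010001101010 ; hops seen [H0,H2] ; pick H2
  + 233.0.0.0/8 (H1) depth=8
  + 95.3.156.0/23 (H2) depth=23
  Q 212.0.5.58: descend 110101000 ; hops seen [H0] ; pick H0
  - 212.106.0.0/16 clear@16
  + 0.0.0.0/0 (H3) depth=0
  + 212.106.96.0/20 (H1) depth=20
  Q 212.0.0.0: descend 110101000 ; hops seen [H3,H0] ; pick H0
  + 233.252.16.0/20 (H3) depth=20
  - 233.0.0.0/8 clear@8
  + 95.3.0.0/16 (H3) depth=16
  Q 212.0.0.0: descend 110101000 ; hops seen [H3,H0] ; pick H0
  Q 107.73.211.168: descend 01 ; hops seen [H3] ; pick H3
  Q 11.64.133.186: descend 0 ; hops seen [H3] ; pick H3
  Q 233.252.16.4: descend 11101001111111000001 ; hops seen [H3,H3] ; pick H3
  Q 95.3.0.74: descend 0101111100000011 ; hops seen [H3,H3] ; pick H3
  Q 56.60.64.5: descend 0 ; hops seen [H3] ; pick H3
  Q 95.3.0.48: descend 0101111100000011 ; hops seen [H3,H3] ; pick H3
  + 208.0.0.0/4 (H2) depth=4
  - 95.3.0.0/16 clear@16
  Q 212.106.98.94: descend 11010100011010100110 ; hops seen [H3,H2,H0,H1] ; pick H1
  Q 51.226.46.252: descend 0 ; hops seen [H3] ; pick H3
  + 212.0.0.0/8 (H2) depth=8
  Q 208.0.0.239: descend 11010 ; hops seen [H3,H2] ; pick H2
  Q 212.7.111.208: descend 110101000 ; hops seen [H3,H2,H2] ; pick H2
  Q 233.252.16.3: descend 11101001111111000001 ; hops seen [H3,H3] ; pick H3
  + 212.106.97.160/28 (H1) depth=28
  + 233.252.18.52/31 (H2) depth=31
  Q 212.0.0.0: descend 110101000 ; hops seen [H3,H2,H2] ; pick H2
  + 212.96.0.0/12 (H1) depth=12
  Q 233.252.18.52: descend 1110100111111100000100100011010 ; hops seen [H3,H3,H2] ; pick H2
  + 233.252.0.0/16 (H2) depth=16
  Q 233.252.16.15: descend 1110100111111100000100 ; hops seen [H3,H2,H3] ; pick H3
  Q 95.3.156.0: descend 01011111000000111001110 ; hops seen [H3,H2] ; pick H2
  Q 233.252.18.53: descend 1110100111111100000100100011010 ; hops seen [H3,H2,H3,H2] ; pick H2
  + 0.0.0.0/0 (H3) depth=0

== LOOKUPS ==
["H2","H0","H2","H0","H0","H0","H3","H3","H3","H3","H3","H3","H1","H3","H2","H2","H3","H2","H2","H3","H2","H2"]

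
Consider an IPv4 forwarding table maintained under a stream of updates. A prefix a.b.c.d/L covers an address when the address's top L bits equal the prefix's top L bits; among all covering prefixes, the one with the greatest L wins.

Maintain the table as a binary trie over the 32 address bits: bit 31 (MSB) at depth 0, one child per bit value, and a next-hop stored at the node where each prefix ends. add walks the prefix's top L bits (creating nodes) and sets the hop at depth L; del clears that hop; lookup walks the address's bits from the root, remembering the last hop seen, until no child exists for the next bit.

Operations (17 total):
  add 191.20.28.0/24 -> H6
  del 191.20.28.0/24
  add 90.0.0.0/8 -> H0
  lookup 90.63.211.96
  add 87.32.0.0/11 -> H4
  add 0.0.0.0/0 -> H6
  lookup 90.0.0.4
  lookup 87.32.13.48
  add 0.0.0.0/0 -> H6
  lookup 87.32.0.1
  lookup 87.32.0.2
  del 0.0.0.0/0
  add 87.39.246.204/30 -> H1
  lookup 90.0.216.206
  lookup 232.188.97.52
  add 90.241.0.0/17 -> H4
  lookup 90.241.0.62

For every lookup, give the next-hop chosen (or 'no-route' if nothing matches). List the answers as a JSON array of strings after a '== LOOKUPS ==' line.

Apply in order:
  + 191.20.28.0/24 (H6) depth=24
  del 191.20.28.0/24 (clear depth 24)
  + 90.0.0.0/8 (H0) depth=8
  Q 90.63.211.96: descend 01011010 ; hops seen [H0] ; pick H0
  + 87.32.0.0/11 (H4) depth=11
  + 0.0.0.0/0 (H6) depth=0
  Q 90.0.0.4: descend 01011010 ; hops seen [H6,H0] ; pick H0
  Q 87.32.13.48: descend 01010111001 ; hops seen [H6,H4] ; pick H4
  + 0.0.0.0/0 (H6) depth=0
  Q 87.32.0.1: descend 01010111001 ; hops seen [H6,H4] ; pick H4
  Q 87.32.0.2: descend 01010111001 ; hops seen [H6,H4] ; pick H4
  del 0.0.0.0/0 (clear depth 0)
  + 87.39.246.204/30 (H1) depth=30
  Q 90.0.216.206: descend 01011010 ; hops seen [H0] ; pick H0
  Q 232.188.97.52: descend 1 ; hops seen [∅] ; pick no-route
  + 90.241.0.0/17 (H4) depth=17
  Q 90.241.0.62: descend 01011010111100010 ; hops seen [H0,H4] ; pick H4

== LOOKUPS ==
["H0","H0","H4","H4","H4","H0","no-route","H4"]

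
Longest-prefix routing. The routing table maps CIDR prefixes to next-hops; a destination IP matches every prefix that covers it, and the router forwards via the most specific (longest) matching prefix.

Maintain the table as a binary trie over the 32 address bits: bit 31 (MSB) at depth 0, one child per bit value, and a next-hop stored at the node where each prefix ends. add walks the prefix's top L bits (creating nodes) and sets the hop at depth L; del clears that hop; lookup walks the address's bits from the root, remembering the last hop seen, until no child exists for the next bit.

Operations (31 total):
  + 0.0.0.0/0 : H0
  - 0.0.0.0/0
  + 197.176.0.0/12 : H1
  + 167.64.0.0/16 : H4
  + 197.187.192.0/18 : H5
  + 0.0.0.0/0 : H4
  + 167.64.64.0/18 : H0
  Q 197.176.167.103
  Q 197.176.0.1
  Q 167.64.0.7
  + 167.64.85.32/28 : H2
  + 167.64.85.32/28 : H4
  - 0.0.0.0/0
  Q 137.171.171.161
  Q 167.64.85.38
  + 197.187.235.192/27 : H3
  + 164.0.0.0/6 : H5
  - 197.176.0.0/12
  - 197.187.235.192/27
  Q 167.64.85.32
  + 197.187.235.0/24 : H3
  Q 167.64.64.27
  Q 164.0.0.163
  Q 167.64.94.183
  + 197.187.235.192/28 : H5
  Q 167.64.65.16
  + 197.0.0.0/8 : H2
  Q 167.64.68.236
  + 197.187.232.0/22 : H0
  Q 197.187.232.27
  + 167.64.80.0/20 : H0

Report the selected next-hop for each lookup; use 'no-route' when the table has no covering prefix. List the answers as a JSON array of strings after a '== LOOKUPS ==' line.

Trace:
  add 0.0.0.0/0 -> H0 at depth 0
  - 0.0.0.0/0 clear@0
  add 197.176.0.0/12 -> H1 at depth 12
  add 167.64.0.0/16 -> H4 at depth 16
  add 197.187.192.0/18 -> H5 at depth 18
  add 0.0.0.0/0 -> H4 at depth 0
  add 167.64.64.0/18 -> H0 at depth 18
  ? 197.176.167.103  path d0:H4→d1:-→d2:-→d3:-→d4:-→d5:-→d6:-→d7:-→d8:-→d9:-→d10:-→d11:-→d12:H1  best=H1
  ? 197.176.0.1  path d0:H4→d1:-→d2:-→d3:-→d4:-→d5:-→d6:-→d7:-→d8:-→d9:-→d10:-→d11:-→d12:H1  best=H1
  ? 167.64.0.7  path d0:H4→d1:-→d2:-→d3:-→d4:-→d5:-→d6:-→d7:-→d8:-→d9:-→d10:-→d11:-→d12:-→d13:-→d14:-→d15:-→d16:H4→d17:-  best=H4
  add 167.64.85.32/28 -> H2 at depth 28
  add 167.64.85.32/28 -> H4 at depth 28
  - 0.0.0.0/0 clear@0
  ? 137.171.171.161  path d0:-→d1:-→d2:-  best=no-route
  ? 167.64.85.38  path d0:-→d1:-→d2:-→d3:-→d4:-→d5:-→d6:-→d7:-→d8:-→d9:-→d10:-→d11:-→d12:-→d13:-→d14:-→d15:-→d16:H4→d17:-→d18:H0→d19:-→d20:-→d21:-→d22:-→d23:-→d24:-→d25:-→d26:-→d27:-→d28:H4  best=H4
  add 197.187.235.192/27 -> H3 at depth 27
  add 164.0.0.0/6 -> H5 at depth 6
  - 197.176.0.0/12 clear@12
  - 197.187.235.192/27 clear@27
  ? 167.64.85.32  path d0:-→d1:-→d2:-→d3:-→d4:-→d5:-→d6:H5→d7:-→d8:-→d9:-→d10:-→d11:-→d12:-→d13:-→d14:-→d15:-→d16:H4→d17:-→d18:H0→d19:-→d20:-→d21:-→d22:-→d23:-→d24:-→d25:-→d26:-→d27:-→d28:H4  best=H4
  add 197.187.235.0/24 -> H3 at depth 24
  ? 167.64.64.27  path d0:-→d1:-→d2:-→d3:-→d4:-→d5:-→d6:H5→d7:-→d8:-→d9:-→d10:-→d11:-→d12:-→d13:-→d14:-→d15:-→d16:H4→d17:-→d18:H0→d19:-  best=H0
  ? 164.0.0.163  path d0:-→d1:-→d2:-→d3:-→d4:-→d5:-→d6:H5  best=H5
  ? 167.64.94.183  path d0:-→d1:-→d2:-→d3:-→d4:-→d5:-→d6:H5→d7:-→d8:-→d9:-→d10:-→d11:-→d12:-→d13:-→d14:-→d15:-→d16:H4→d17:-→d18:H0→d19:-→d20:-  best=H0
  add 197.187.235.192/28 -> H5 at depth 28
  ? 167.64.65.16  path d0:-→d1:-→d2:-→d3:-→d4:-→d5:-→d6:H5→d7:-→d8:-→d9:-→d10:-→d11:-→d12:-→d13:-→d14:-→d15:-→d16:H4→d17:-→d18:H0→d19:-  best=H0
  add 197.0.0.0/8 -> H2 at depth 8
  ? 167.64.68.236  path d0:-→d1:-→d2:-→d3:-→d4:-→d5:-→d6:H5→d7:-→d8:-→d9:-→d10:-→d11:-→d12:-→d13:-→d14:-→d15:-→d16:H4→d17:-→d18:H0→d19:-  best=H0
  add 197.187.232.0/22 -> H0 at depth 22
  ? 197.187.232.27  path d0:-→d1:-→d2:-→d3:-→d4:-→d5:-→d6:-→d7:-→d8:H2→d9:-→d10:-→d11:-→d12:-→d13:-→d14:-→d15:-→d16:-→d17:-→d18:H5→d19:-→d20:-→d21:-→d22:H0  best=H0
  add 167.64.80.0/20 -> H0 at depth 20

== LOOKUPS ==
["H1","H1","H4","no-route","H4","H4","H0","H5","H0","H0","H0","H0"]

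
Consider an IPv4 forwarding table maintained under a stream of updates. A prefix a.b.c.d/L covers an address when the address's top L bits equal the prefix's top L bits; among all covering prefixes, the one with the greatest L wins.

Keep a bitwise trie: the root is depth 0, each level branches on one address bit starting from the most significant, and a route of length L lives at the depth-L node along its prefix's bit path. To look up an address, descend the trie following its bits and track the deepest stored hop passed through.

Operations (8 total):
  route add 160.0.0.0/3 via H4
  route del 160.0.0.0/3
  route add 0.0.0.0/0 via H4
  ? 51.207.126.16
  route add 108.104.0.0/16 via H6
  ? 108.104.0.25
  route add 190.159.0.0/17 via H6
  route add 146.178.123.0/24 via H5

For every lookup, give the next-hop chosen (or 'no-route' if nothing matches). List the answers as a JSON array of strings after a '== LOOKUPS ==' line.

Apply in order:
  add 160.0.0.0/3 -> H4 at depth 3
  - 160.0.0.0/3 clear@3
  add 0.0.0.0/0 -> H4 at depth 0
  lookup 51.207.126.16: bits ε walk d0:H4 -> H4
  add 108.104.0.0/16 -> H6 at depth 16
  lookup 108.104.0.25: bits 0110110001101000 walk d0:H4→d1:-→d2:-→d3:-→d4:-→d5:-→d6:-→d7:-→d8:-→d9:-→d10:-→d11:-→d12:-→d13:-→d14:-→d15:-→d16:H6 -> H6
  add 190.159.0.0/17 -> H6 at depth 17
  add 146.178.123.0/24 -> H5 at depth 24

== LOOKUPS ==
["H4","H6"]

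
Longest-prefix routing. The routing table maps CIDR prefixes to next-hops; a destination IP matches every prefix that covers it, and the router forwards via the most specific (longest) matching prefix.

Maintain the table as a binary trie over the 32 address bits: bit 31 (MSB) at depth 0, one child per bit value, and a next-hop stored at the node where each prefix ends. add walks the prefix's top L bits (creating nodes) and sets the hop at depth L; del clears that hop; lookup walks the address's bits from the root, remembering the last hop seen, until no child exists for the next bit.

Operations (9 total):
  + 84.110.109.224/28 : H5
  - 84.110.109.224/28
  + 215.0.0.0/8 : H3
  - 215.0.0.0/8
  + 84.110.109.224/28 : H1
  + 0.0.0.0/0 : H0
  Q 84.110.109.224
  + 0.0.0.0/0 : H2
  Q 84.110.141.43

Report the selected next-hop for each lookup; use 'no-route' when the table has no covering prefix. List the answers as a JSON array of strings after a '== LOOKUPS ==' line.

Process each operation:
  add 84.110.109.224/28 -> H5 at depth 28
  del 84.110.109.224/28 (clear depth 28)
  add 215.0.0.0/8 -> H3 at depth 8
  del 215.0.0.0/8 (clear depth 8)
  add 84.110.109.224/28 -> H1 at depth 28
  add 0.0.0.0/0 -> H0 at depth 0
  lookup 84.110.109.224: bits 0101010001101110011011011110 walk d0:H0→d1:-→d2:-→d3:-→d4:-→d5:-→d6:-→d7:-→d8:-→d9:-→d10:-→d11:-→d12:-→d13:-→d14:-→d15:-→d16:-→d17:-→d18:-→d19:-→d20:-→d21:-→d22:-→d23:-→d24:-→d25:-→d26:-→d27:-→d28:H1 -> H1
  add 0.0.0.0/0 -> H2 at depth 0
  lookup 84.110.141.43: bits 0101010001101110 walk d0:H2→d1:-→d2:-→d3:-→d4:-→d5:-→d6:-→d7:-→d8:-→d9:-→d10:-→d11:-→d12:-→d13:-→d14:-→d15:-→d16:- -> H2

== LOOKUPS ==
["H1","H2"]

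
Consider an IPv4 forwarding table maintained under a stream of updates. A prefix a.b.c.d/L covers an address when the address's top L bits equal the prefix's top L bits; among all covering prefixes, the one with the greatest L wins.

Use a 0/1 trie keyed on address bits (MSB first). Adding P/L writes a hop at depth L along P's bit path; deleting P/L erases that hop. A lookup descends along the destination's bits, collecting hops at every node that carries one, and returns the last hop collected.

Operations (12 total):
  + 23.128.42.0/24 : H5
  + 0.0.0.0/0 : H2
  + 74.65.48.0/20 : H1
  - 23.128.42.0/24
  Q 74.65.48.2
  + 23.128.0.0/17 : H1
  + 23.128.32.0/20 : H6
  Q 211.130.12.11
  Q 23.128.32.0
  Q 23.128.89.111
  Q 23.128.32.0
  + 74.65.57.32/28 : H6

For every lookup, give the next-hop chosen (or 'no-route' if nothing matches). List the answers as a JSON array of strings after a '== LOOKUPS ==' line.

Apply in order:
  add 23.128.42.0/24 -> H5 at depth 24
  add 0.0.0.0/0 -> H2 at depth 0
  add 74.65.48.0/20 -> H1 at depth 20
  - 23.128.42.0/24 clear@24
  lookup 74.65.48.2: bits 01001010010000010011 walk d0:H2→d1:-→d2:-→d3:-→d4:-→d5:-→d6:-→d7:-→d8:-→d9:-→d10:-→d11:-→d12:-→d13:-→d14:-→d15:-→d16:-→d17:-→d18:-→d19:-→d20:H1 -> H1
  add 23.128.0.0/17 -> H1 at depth 17
  add 23.128.32.0/20 -> H6 at depth 20
  lookup 211.130.12.11: bits ε walk d0:H2 -> H2
  lookup 23.128.32.0: bits 00010111100000000010 walk d0:H2→d1:-→d2:-→d3:-→d4:-→d5:-→d6:-→d7:-→d8:-→d9:-→d10:-→d11:-→d12:-→d13:-→d14:-→d15:-→d16:-→d17:H1→d18:-→d19:-→d20:H6 -> H6
  lookup 23.128.89.111: bits 00010111100000000 walk d0:H2→d1:-→d2:-→d3:-→d4:-→d5:-→d6:-→d7:-→d8:-→d9:-→d10:-→d11:-→d12:-→d13:-→d14:-→d15:-→d16:-→d17:H1 -> H1
  lookup 23.128.32.0: bits 00010111100000000010 walk d0:H2→d1:-→d2:-→d3:-→d4:-→d5:-→d6:-→d7:-→d8:-→d9:-→d10:-→d11:-→d12:-→d13:-→d14:-→d15:-→d16:-→d17:H1→d18:-→d19:-→d20:H6 -> H6
  add 74.65.57.32/28 -> H6 at depth 28

== LOOKUPS ==
["H1","H2","H6","H1","H6"]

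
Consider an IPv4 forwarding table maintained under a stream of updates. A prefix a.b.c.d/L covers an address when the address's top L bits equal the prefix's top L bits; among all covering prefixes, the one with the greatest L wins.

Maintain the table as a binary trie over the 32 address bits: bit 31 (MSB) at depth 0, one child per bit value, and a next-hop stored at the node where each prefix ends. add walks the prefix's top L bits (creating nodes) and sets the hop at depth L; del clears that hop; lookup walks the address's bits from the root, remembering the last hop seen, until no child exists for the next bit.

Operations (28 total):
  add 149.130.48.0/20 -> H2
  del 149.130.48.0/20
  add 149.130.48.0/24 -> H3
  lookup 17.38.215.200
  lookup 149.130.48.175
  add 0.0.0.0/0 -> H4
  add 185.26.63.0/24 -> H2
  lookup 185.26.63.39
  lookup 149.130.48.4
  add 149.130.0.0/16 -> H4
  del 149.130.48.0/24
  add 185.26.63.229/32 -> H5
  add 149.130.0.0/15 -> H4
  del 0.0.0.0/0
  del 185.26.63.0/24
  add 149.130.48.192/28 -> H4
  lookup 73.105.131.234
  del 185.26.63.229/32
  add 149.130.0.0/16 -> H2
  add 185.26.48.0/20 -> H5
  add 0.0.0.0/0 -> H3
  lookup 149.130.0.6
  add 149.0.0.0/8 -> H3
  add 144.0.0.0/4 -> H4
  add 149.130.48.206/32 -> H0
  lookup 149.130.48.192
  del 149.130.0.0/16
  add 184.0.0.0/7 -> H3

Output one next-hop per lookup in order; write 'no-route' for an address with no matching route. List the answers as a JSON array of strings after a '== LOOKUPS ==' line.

Trace:
  + 149.130.48.0/20 (H2) depth=20
  - 149.130.48.0/20 clear@20
  + 149.130.48.0/24 (H3) depth=24
  ? 17.38.215.200  path d0:-  best=no-route
  ? 149.130.48.175  path d0:-→d1:-→d2:-→d3:-→d4:-→d5:-→d6:-→d7:-→d8:-→d9:-→d10:-→d11:-→d12:-→d13:-→d14:-→d15:-→d16:-→d17:-→d18:-→d19:-→d20:-→d21:-→d22:-→d23:-→d24:H3  best=H3
  + 0.0.0.0/0 (H4) depth=0
  + 185.26.63.0/24 (H2) depth=24
  ? 185.26.63.39  path d0:H4→d1:-→d2:-→d3:-→d4:-→d5:-→d6:-→d7:-→d8:-→d9:-→d10:-→d11:-→d12:-→d13:-→d14:-→d15:-→d16:-→d17:-→d18:-→d19:-→d20:-→d21:-→d22:-→d23:-→d24:H2  best=H2
  ? 149.130.48.4  path d0:H4→d1:-→d2:-→d3:-→d4:-→d5:-→d6:-→d7:-→d8:-→d9:-→d10:-→d11:-→d12:-→d13:-→d14:-→d15:-→d16:-→d17:-→d18:-→d19:-→d20:-→d21:-→d22:-→d23:-→d24:H3  best=H3
  + 149.130.0.0/16 (H4) depth=16
  - 149.130.48.0/24 clear@24
  + 185.26.63.229/32 (H5) depth=32
  + 149.130.0.0/15 (H4) depth=15
  - 0.0.0.0/0 clear@0
  - 185.26.63.0/24 clear@24
  + 149.130.48.192/28 (H4) depth=28
  ? 73.105.131.234  path d0:-  best=no-route
  - 185.26.63.229/32 clear@32
  + 149.130.0.0/16 (H2) depth=16
  + 185.26.48.0/20 (H5) depth=20
  + 0.0.0.0/0 (H3) depth=0
  ? 149.130.0.6  path d0:H3→d1:-→d2:-→d3:-→d4:-→d5:-→d6:-→d7:-→d8:-→d9:-→d10:-→d11:-→d12:-→d13:-→d14:-→d15:H4→d16:H2→d17:-→d18:-  best=H2
  + 149.0.0.0/8 (H3) depth=8
  + 144.0.0.0/4 (H4) depth=4
  + 149.130.48.206/32 (H0) depth=32
  ? 149.130.48.192  path d0:H3→d1:-→d2:-→d3:-→d4:H4→d5:-→d6:-→d7:-→d8:H3→d9:-→d10:-→d11:-→d12:-→d13:-→d14:-→d15:H4→d16:H2→d17:-→d18:-→d19:-→d20:-→d21:-→d22:-→d23:-→d24:-→d25:-→d26:-→d27:-→d28:H4  best=H4
  - 149.130.0.0/16 clear@16
  + 184.0.0.0/7 (H3) depth=7

== LOOKUPS ==
["no-route","H3","H2","H3","no-route","H2","H4"]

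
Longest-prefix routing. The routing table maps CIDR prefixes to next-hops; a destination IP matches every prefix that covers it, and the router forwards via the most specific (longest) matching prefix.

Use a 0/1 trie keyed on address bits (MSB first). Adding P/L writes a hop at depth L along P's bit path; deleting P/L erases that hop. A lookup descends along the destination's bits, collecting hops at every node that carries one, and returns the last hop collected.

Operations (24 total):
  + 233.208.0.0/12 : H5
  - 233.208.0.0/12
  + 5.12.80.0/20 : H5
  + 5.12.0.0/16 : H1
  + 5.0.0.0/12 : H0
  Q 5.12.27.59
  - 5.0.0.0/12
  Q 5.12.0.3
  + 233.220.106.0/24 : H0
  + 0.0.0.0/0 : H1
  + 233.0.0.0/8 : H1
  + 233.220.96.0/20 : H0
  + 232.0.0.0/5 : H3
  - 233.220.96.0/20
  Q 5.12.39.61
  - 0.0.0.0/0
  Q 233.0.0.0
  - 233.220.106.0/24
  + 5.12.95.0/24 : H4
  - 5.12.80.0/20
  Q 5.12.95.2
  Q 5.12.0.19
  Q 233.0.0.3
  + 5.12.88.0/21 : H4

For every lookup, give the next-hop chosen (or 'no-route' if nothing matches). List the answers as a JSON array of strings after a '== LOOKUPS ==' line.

Process each operation:
  add 233.208.0.0/12 -> H5 at depth 12
  del 233.208.0.0/12 (clear depth 12)
  add 5.12.80.0/20 -> H5 at depth 20
  add 5.12.0.0/16 -> H1 at depth 16
  add 5.0.0.0/12 -> H0 at depth 12
  lookup 5.12.27.59: bits 00000101000011000 walk d0:-→d1:-→d2:-→d3:-→d4:-→d5:-→d6:-→d7:-→d8:-→d9:-→d10:-→d11:-→d12:H0→d13:-→d14:-→d15:-→d16:H1→d17:- -> H1
  del 5.0.0.0/12 (clear depth 12)
  lookup 5.12.0.3: bits 00000101000011000 walk d0:-→d1:-→d2:-→d3:-→d4:-→d5:-→d6:-→d7:-→d8:-→d9:-→d10:-→d11:-→d12:-→d13:-→d14:-→d15:-→d16:H1→d17:- -> H1
  add 233.220.106.0/24 -> H0 at depth 24
  add 0.0.0.0/0 -> H1 at depth 0
  add 233.0.0.0/8 -> H1 at depth 8
  add 233.220.96.0/20 -> H0 at depth 20
  add 232.0.0.0/5 -> H3 at depth 5
  del 233.220.96.0/20 (clear depth 20)
  lookup 5.12.39.61: bits 00000101000011000 walk d0:H1→d1:-→d2:-→d3:-→d4:-→d5:-→d6:-→d7:-→d8:-→d9:-→d10:-→d11:-→d12:-→d13:-→d14:-→d15:-→d16:H1→d17:- -> H1
  del 0.0.0.0/0 (clear depth 0)
  lookup 233.0.0.0: bits 11101001 walk d0:-→d1:-→d2:-→d3:-→d4:-→d5:H3→d6:-→d7:-→d8:H1 -> H1
  del 233.220.106.0/24 (clear depth 24)
  add 5.12.95.0/24 -> H4 at depth 24
  del 5.12.80.0/20 (clear depth 20)
  lookup 5.12.95.2: bits 000001010000110001011111 walk d0:-→d1:-→d2:-→d3:-→d4:-→d5:-→d6:-→d7:-→d8:-→d9:-→d10:-→d11:-→d12:-→d13:-→d14:-→d15:-→d16:H1→d17:-→d18:-→d19:-→d20:-→d21:-→d22:-→d23:-→d24:H4 -> H4
  lookup 5.12.0.19: bits 00000101000011000 walk d0:-→d1:-→d2:-→d3:-→d4:-→d5:-→d6:-→d7:-→d8:-→d9:-→d10:-→d11:-→d12:-→d13:-→d14:-→d15:-→d16:H1→d17:- -> H1
  lookup 233.0.0.3: bits 11101001 walk d0:-→d1:-→d2:-→d3:-→d4:-→d5:H3→d6:-→d7:-→d8:H1 -> H1
  add 5.12.88.0/21 -> H4 at depth 21

== LOOKUPS ==
["H1","H1","H1","H1","H4","H1","H1"]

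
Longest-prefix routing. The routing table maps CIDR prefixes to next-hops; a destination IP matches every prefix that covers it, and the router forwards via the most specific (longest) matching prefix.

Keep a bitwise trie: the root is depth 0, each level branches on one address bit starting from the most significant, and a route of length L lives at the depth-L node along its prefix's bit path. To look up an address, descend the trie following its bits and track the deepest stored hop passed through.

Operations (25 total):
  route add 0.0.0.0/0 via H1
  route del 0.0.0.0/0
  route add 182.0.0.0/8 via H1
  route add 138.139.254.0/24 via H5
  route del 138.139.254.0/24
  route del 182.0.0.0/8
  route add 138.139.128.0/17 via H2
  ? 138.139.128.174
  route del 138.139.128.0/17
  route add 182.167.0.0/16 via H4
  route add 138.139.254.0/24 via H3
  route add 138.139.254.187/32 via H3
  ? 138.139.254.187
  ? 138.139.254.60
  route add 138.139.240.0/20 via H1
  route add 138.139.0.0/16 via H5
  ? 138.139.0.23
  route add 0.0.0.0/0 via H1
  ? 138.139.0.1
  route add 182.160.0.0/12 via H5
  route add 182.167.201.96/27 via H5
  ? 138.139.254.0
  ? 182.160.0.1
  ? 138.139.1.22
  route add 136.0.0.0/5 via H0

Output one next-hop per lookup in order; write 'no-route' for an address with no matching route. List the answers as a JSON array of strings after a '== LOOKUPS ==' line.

Trace:
  add 0.0.0.0/0 -> H1 at depth 0
  - 0.0.0.0/0 clear@0
  add 182.0.0.0/8 -> H1 at depth 8
  add 138.139.254.0/24 -> H5 at depth 24
  - 138.139.254.0/24 clear@24
  - 182.0.0.0/8 clear@8
  add 138.139.128.0/17 -> H2 at depth 17
  Q 138.139.128.174: descend 10001010100010111 ; hops seen [H2] ; pick H2
  - 138.139.128.0/17 clear@17
  add 182.167.0.0/16 -> H4 at depth 16
  add 138.139.254.0/24 -> H3 at depth 24
  add 138.139.254.187/32 -> H3 at depth 32
  Q 138.139.254.187: descend 10001010100010111111111010111011 ; hops seen [H3,H3] ; pick H3
  Q 138.139.254.60: descend 100010101000101111111110 ; hops seen [H3] ; pick H3
  add 138.139.240.0/20 -> H1 at depth 20
  add 138.139.0.0/16 -> H5 at depth 16
  Q 138.139.0.23: descend 1000101010001011 ; hops seen [H5] ; pick H5
  add 0.0.0.0/0 -> H1 at depth 0
  Q 138.139.0.1: descend 1000101010001011 ; hops seen [H1,H5] ; pick H5
  add 182.160.0.0/12 -> H5 at depth 12
  add 182.167.201.96/27 -> H5 at depth 27
  Q 138.139.254.0: descend 100010101000101111111110 ; hops seen [H1,H5,H1,H3] ; pick H3
  Q 182.160.0.1: descend 1011011010100 ; hops seen [H1,H5] ; pick H5
  Q 138.139.1.22: descend 1000101010001011 ; hops seen [H1,H5] ; pick H5
  add 136.0.0.0/5 -> H0 at depth 5

== LOOKUPS ==
["H2","H3","H3","H5","H5","H3","H5","H5"]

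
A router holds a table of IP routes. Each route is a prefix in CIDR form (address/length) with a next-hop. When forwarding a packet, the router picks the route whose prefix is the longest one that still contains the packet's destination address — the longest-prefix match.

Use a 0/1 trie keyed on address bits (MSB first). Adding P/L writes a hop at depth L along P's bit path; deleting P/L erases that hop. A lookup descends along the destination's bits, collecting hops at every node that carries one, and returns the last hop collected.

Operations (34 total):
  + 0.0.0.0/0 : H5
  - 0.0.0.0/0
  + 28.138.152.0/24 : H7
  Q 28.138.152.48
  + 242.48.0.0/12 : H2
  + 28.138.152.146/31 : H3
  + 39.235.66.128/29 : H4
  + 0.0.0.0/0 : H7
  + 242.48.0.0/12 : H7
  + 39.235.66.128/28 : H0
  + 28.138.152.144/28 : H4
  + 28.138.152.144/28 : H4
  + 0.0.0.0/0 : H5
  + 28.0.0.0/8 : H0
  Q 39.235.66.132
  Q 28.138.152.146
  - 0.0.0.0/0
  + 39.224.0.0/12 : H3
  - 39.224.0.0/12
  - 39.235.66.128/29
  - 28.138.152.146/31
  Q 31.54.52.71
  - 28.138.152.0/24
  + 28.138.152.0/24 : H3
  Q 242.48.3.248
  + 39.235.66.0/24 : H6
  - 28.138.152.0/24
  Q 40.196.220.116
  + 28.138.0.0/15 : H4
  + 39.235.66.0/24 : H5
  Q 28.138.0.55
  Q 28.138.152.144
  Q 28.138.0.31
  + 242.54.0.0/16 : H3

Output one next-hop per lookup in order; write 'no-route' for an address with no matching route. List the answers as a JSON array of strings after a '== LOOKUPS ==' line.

Process each operation:
  + 0.0.0.0/0 (H5) depth=0
  - 0.0.0.0/0 clear@0
  + 28.138.152.0/24 (H7) depth=24
  ? 28.138.152.48  path d0:-→d1:-→d2:-→d3:-→d4:-→d5:-→d6:-→d7:-→d8:-→d9:-→d10:-→d11:-→d12:-→d13:-→d14:-→d15:-→d16:-→d17:-→d18:-→d19:-→d20:-→d21:-→d22:-→d23:-→d24:H7  best=H7
  + 242.48.0.0/12 (H2) depth=12
  + 28.138.152.146/31 (H3) depth=31
  + 39.235.66.128/29 (H4) depth=29
  + 0.0.0.0/0 (H7) depth=0
  + 242.48.0.0/12 (H7) depth=12
  + 39.235.66.128/28 (H0) depth=28
  + 28.138.152.144/28 (H4) depth=28
  + 28.138.152.144/28 (H4) depth=28
  + 0.0.0.0/0 (H5) depth=0
  + 28.0.0.0/8 (H0) depth=8
  ? 39.235.66.132  path d0:H5→d1:-→d2:-→d3:-→d4:-→d5:-→d6:-→d7:-→d8:-→d9:-→d10:-→d11:-→d12:-→d13:-→d14:-→d15:-→d16:-→d17:-→d18:-→d19:-→d20:-→d21:-→d22:-→d23:-→d24:-→d25:-→d26:-→d27:-→d28:H0→d29:H4  best=H4
  ? 28.138.152.146  path d0:H5→d1:-→d2:-→d3:-→d4:-→d5:-→d6:-→d7:-→d8:H0→d9:-→d10:-→d11:-→d12:-→d13:-→d14:-→d15:-→d16:-→d17:-→d18:-→d19:-→d20:-→d21:-→d22:-→d23:-→d24:H7→d25:-→d26:-→d27:-→d28:H4→d29:-→d30:-→d31:H3  best=H3
  - 0.0.0.0/0 clear@0
  + 39.224.0.0/12 (H3) depth=12
  - 39.224.0.0/12 clear@12
  - 39.235.66.128/29 clear@29
  - 28.138.152.146/31 clear@31
  ? 31.54.52.71  path d0:-→d1:-→d2:-→d3:-→d4:-→d5:-→d6:-  best=no-route
  - 28.138.152.0/24 clear@24
  + 28.138.152.0/24 (H3) depth=24
  ? 242.48.3.248  path d0:-→d1:-→d2:-→d3:-→d4:-→d5:-→d6:-→d7:-→d8:-→d9:-→d10:-→d11:-→d12:H7  best=H7
  + 39.235.66.0/24 (H6) depth=24
  - 28.138.152.0/24 clear@24
  ? 40.196.220.116  path d0:-→d1:-→d2:-→d3:-→d4:-  best=no-route
  + 28.138.0.0/15 (H4) depth=15
  + 39.235.66.0/24 (H5) depth=24
  ? 28.138.0.55  path d0:-→d1:-→d2:-→d3:-→d4:-→d5:-→d6:-→d7:-→d8:H0→d9:-→d10:-→d11:-→d12:-→d13:-→d14:-→d15:H4→d16:-  best=H4
  ? 28.138.152.144  path d0:-→d1:-→d2:-→d3:-→d4:-→d5:-→d6:-→d7:-→d8:H0→d9:-→d10:-→d11:-→d12:-→d13:-→d14:-→d15:H4→d16:-→d17:-→d18:-→d19:-→d20:-→d21:-→d22:-→d23:-→d24:-→d25:-→d26:-→d27:-→d28:H4→d29:-→d30:-  best=H4
  ? 28.138.0.31  path d0:-→d1:-→d2:-→d3:-→d4:-→d5:-→d6:-→d7:-→d8:H0→d9:-→d10:-→d11:-→d12:-→d13:-→d14:-→d15:H4→d16:-  best=H4
  + 242.54.0.0/16 (H3) depth=16

== LOOKUPS ==
["H7","H4","H3","no-route","H7","no-route","H4","H4","H4"]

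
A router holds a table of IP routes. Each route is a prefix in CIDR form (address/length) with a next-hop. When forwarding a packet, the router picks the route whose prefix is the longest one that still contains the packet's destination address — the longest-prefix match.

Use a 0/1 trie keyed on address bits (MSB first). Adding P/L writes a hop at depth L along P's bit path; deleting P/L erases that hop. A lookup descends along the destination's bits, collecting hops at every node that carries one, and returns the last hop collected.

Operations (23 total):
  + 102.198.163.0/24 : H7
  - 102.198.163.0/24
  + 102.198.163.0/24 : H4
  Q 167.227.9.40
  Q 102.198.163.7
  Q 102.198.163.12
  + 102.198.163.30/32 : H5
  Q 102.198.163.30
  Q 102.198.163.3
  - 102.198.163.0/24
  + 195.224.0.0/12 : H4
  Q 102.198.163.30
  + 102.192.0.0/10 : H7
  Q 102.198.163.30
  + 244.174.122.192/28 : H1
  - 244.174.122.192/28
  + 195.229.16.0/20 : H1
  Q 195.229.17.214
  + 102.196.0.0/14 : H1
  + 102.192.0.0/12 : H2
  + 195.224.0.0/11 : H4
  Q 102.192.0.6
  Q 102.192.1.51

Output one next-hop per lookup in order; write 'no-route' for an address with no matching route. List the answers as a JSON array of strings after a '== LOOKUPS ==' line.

Apply in order:
  add 102.198.163.0/24 -> H7 at depth 24
  - 102.198.163.0/24 clear@24
  add 102.198.163.0/24 -> H4 at depth 24
  Q 167.227.9.40: descend ε ; hops seen [∅] ; pick no-route
  Q 102.198.163.7: descend 011001101100011010100011 ; hops seen [H4] ; pick H4
  Q 102.198.163.12: descend 011001101100011010100011 ; hops seen [H4] ; pick H4
  add 102.198.163.30/32 -> H5 at depth 32
  Q 102.198.163.30: descend 01100110110001101010001100011110 ; hops seen [H4,H5] ; pick H5
  Q 102.198.163.3: descend 011001101100011010100011000 ; hops seen [H4] ; pick H4
  - 102.198.163.0/24 clear@24
  add 195.224.0.0/12 -> H4 at depth 12
  Q 102.198.163.30: descend 01100110110001101010001100011110 ; hops seen [H5] ; pick H5
  add 102.192.0.0/10 -> H7 at depth 10
  Q 102.198.163.30: descend 01100110110001101010001100011110 ; hops seen [H7,H5] ; pick H5
  add 244.174.122.192/28 -> H1 at depth 28
  - 244.174.122.192/28 clear@28
  add 195.229.16.0/20 -> H1 at depth 20
  Q 195.229.17.214: descend 11000011111001010001 ; hops seen [H4,H1] ; pick H1
  add 102.196.0.0/14 -> H1 at depth 14
  add 102.192.0.0/12 -> H2 at depth 12
  add 195.224.0.0/11 -> H4 at depth 11
  Q 102.192.0.6: descend 0110011011000 ; hops seen [H7,H2] ; pick H2
  Q 102.192.1.51: descend 0110011011000 ; hops seen [H7,H2] ; pick H2

== LOOKUPS ==
["no-route","H4","H4","H5","H4","H5","H5","H1","H2","H2"]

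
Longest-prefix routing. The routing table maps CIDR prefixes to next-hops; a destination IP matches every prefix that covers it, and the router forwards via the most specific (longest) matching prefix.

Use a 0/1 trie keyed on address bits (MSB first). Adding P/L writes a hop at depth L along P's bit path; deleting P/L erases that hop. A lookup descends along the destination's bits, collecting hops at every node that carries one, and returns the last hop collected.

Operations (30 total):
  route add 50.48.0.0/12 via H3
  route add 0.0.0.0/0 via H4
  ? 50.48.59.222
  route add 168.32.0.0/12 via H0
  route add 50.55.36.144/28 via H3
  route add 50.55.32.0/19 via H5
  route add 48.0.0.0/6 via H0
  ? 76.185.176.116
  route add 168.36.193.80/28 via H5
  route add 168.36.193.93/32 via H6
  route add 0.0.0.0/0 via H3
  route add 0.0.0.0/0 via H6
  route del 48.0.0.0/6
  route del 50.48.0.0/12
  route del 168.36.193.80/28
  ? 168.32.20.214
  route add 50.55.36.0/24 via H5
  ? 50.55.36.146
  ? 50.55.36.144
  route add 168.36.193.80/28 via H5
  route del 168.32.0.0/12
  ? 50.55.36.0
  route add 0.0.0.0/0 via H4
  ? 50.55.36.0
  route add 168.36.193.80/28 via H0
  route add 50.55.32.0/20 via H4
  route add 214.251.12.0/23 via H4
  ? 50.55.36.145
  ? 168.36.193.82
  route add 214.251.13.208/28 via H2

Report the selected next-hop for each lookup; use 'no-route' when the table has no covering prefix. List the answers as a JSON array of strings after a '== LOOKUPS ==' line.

Trace:
  + 50.48.0.0/12 (H3) depth=12
  + 0.0.0.0/0 (H4) depth=0
  lookup 50.48.59.222: bits 001100100011 walk d0:H4→d1:-→d2:-→d3:-→d4:-→d5:-→d6:-→d7:-→d8:-→d9:-→d10:-→d11:-→d12:H3 -> H3
  + 168.32.0.0/12 (H0) depth=12
  + 50.55.36.144/28 (H3) depth=28
  + 50.55.32.0/19 (H5) depth=19
  + 48.0.0.0/6 (H0) depth=6
  lookup 76.185.176.116: bits 0 walk d0:H4→d1:- -> H4
  + 168.36.193.80/28 (H5) depth=28
  + 168.36.193.93/32 (H6) depth=32
  + 0.0.0.0/0 (H3) depth=0
  + 0.0.0.0/0 (H6) depth=0
  - 48.0.0.0/6 clear@6
  - 50.48.0.0/12 clear@12
  - 168.36.193.80/28 clear@28
  lookup 168.32.20.214: bits 1010100000100 walk d0:H6→d1:-→d2:-→d3:-→d4:-→d5:-→d6:-→d7:-→d8:-→d9:-→d10:-→d11:-→d12:H0→d13:- -> H0
  + 50.55.36.0/24 (H5) depth=24
  lookup 50.55.36.146: bits 0011001000110111001001001001 walk d0:H6→d1:-→d2:-→d3:-→d4:-→d5:-→d6:-→d7:-→d8:-→d9:-→d10:-→d11:-→d12:-→d13:-→d14:-→d15:-→d16:-→d17:-→d18:-→d19:H5→d20:-→d21:-→d22:-→d23:-→d24:H5→d25:-→d26:-→d27:-→d28:H3 -> H3
  lookup 50.55.36.144: bits 0011001000110111001001001001 walk d0:H6→d1:-→d2:-→d3:-→d4:-→d5:-→d6:-→d7:-→d8:-→d9:-→d10:-→d11:-→d12:-→d13:-→d14:-→d15:-→d16:-→d17:-→d18:-→d19:H5→d20:-→d21:-→d22:-→d23:-→d24:H5→d25:-→d26:-→d27:-→d28:H3 -> H3
  + 168.36.193.80/28 (H5) depth=28
  - 168.32.0.0/12 clear@12
  lookup 50.55.36.0: bits 001100100011011100100100 walk d0:H6→d1:-→d2:-→d3:-→d4:-→d5:-→d6:-→d7:-→d8:-→d9:-→d10:-→d11:-→d12:-→d13:-→d14:-→d15:-→d16:-→d17:-→d18:-→d19:H5→d20:-→d21:-→d22:-→d23:-→d24:H5 -> H5
  + 0.0.0.0/0 (H4) depth=0
  lookup 50.55.36.0: bits 001100100011011100100100 walk d0:H4→d1:-→d2:-→d3:-→d4:-→d5:-→d6:-→d7:-→d8:-→d9:-→d10:-→d11:-→d12:-→d13:-→d14:-→d15:-→d16:-→d17:-→d18:-→d19:H5→d20:-→d21:-→d22:-→d23:-→d24:H5 -> H5
  + 168.36.193.80/28 (H0) depth=28
  + 50.55.32.0/20 (H4) depth=20
  + 214.251.12.0/23 (H4) depth=23
  lookup 50.55.36.145: bits 0011001000110111001001001001 walk d0:H4→d1:-→d2:-→d3:-→d4:-→d5:-→d6:-→d7:-→d8:-→d9:-→d10:-→d11:-→d12:-→d13:-→d14:-→d15:-→d16:-→d17:-→d18:-→d19:H5→d20:H4→d21:-→d22:-→d23:-→d24:H5→d25:-→d26:-→d27:-→d28:H3 -> H3
  lookup 168.36.193.82: bits 1010100000100100110000010101 walk d0:H4→d1:-→d2:-→d3:-→d4:-→d5:-→d6:-→d7:-→d8:-→d9:-→d10:-→d11:-→d12:-→d13:-→d14:-→d15:-→d16:-→d17:-→d18:-→d19:-→d20:-→d21:-→d22:-→d23:-→d24:-→d25:-→d26:-→d27:-→d28:H0 -> H0
  + 214.251.13.208/28 (H2) depth=28

== LOOKUPS ==
["H3","H4","H0","H3","H3","H5","H5","H3","H0"]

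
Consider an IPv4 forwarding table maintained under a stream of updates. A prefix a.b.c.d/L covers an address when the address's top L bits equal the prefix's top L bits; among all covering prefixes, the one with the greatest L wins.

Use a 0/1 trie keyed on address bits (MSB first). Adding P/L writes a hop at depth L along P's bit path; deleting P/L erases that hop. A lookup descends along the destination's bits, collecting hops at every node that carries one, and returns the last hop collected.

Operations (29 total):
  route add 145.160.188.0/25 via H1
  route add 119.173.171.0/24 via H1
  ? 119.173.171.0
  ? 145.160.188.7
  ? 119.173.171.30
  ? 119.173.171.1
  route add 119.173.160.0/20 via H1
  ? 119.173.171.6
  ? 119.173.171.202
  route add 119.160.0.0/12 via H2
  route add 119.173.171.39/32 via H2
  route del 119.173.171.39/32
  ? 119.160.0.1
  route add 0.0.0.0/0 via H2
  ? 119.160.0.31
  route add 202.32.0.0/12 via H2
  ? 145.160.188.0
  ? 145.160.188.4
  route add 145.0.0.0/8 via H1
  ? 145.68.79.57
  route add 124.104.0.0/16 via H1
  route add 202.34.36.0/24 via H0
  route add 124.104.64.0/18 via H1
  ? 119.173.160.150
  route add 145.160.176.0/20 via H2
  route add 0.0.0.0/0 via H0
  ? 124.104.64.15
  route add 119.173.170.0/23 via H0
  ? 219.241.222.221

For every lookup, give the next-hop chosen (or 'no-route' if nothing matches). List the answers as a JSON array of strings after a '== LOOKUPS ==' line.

Apply in order:
  + 145.160.188.0/25 (H1) depth=25
  + 119.173.171.0/24 (H1) depth=24
  lookup 119.173.171.0: bits 011101111010110110101011 walk d0:-→d1:-→d2:-→d3:-→d4:-→d5:-→d6:-→d7:-→d8:-→d9:-→d10:-→d11:-→d12:-→d13:-→d14:-→d15:-→d16:-→d17:-→d18:-→d19:-→d20:-→d21:-→d22:-→d23:-→d24:H1 -> H1
  lookup 145.160.188.7: bits 1001000110100000101111000 walk d0:-→d1:-→d2:-→d3:-→d4:-→d5:-→d6:-→d7:-→d8:-→d9:-→d10:-→d11:-→d12:-→d13:-→d14:-→d15:-→d16:-→d17:-→d18:-→d19:-→d20:-→d21:-→d22:-→d23:-→d24:-→d25:H1 -> H1
  lookup 119.173.171.30: bits 011101111010110110101011 walk d0:-→d1:-→d2:-→d3:-→d4:-→d5:-→d6:-→d7:-→d8:-→d9:-→d10:-→d11:-→d12:-→d13:-→d14:-→d15:-→d16:-→d17:-→d18:-→d19:-→d20:-→d21:-→d22:-→d23:-→d24:H1 -> H1
  lookup 119.173.171.1: bits 011101111010110110101011 walk d0:-→d1:-→d2:-→d3:-→d4:-→d5:-→d6:-→d7:-→d8:-→d9:-→d10:-→d11:-→d12:-→d13:-→d14:-→d15:-→d16:-→d17:-→d18:-→d19:-→d20:-→d21:-→d22:-→d23:-→d24:H1 -> H1
  + 119.173.160.0/20 (H1) depth=20
  lookup 119.173.171.6: bits 011101111010110110101011 walk d0:-→d1:-→d2:-→d3:-→d4:-→d5:-→d6:-→d7:-→d8:-→d9:-→d10:-→d11:-→d12:-→d13:-→d14:-→d15:-→d16:-→d17:-→d18:-→d19:-→d20:H1→d21:-→d22:-→d23:-→d24:H1 -> H1
  lookup 119.173.171.202: bits 011101111010110110101011 walk d0:-→d1:-→d2:-→d3:-→d4:-→d5:-→d6:-→d7:-→d8:-→d9:-→d10:-→d11:-→d12:-→d13:-→d14:-→d15:-→d16:-→d17:-→d18:-→d19:-→d20:H1→d21:-→d22:-→d23:-→d24:H1 -> H1
  + 119.160.0.0/12 (H2) depth=12
  + 119.173.171.39/32 (H2) depth=32
  - 119.173.171.39/32 clear@32
  lookup 119.160.0.1: bits 011101111010 walk d0:-→d1:-→d2:-→d3:-→d4:-→d5:-→d6:-→d7:-→d8:-→d9:-→d10:-→d11:-→d12:H2 -> H2
  + 0.0.0.0/0 (H2) depth=0
  lookup 119.160.0.31: bits 011101111010 walk d0:H2→d1:-→d2:-→d3:-→d4:-→d5:-→d6:-→d7:-→d8:-→d9:-→d10:-→d11:-→d12:H2 -> H2
  + 202.32.0.0/12 (H2) depth=12
  lookup 145.160.188.0: bits 1001000110100000101111000 walk d0:H2→d1:-→d2:-→d3:-→d4:-→d5:-→d6:-→d7:-→d8:-→d9:-→d10:-→d11:-→d12:-→d13:-→d14:-→d15:-→d16:-→d17:-→d18:-→d19:-→d20:-→d21:-→d22:-→d23:-→d24:-→d25:H1 -> H1
  lookup 145.160.188.4: bits 1001000110100000101111000 walk d0:H2→d1:-→d2:-→d3:-→d4:-→d5:-→d6:-→d7:-→d8:-→d9:-→d10:-→d11:-→d12:-→d13:-→d14:-→d15:-→d16:-→d17:-→d18:-→d19:-→d20:-→d21:-→d22:-→d23:-→d24:-→d25:H1 -> H1
  + 145.0.0.0/8 (H1) depth=8
  lookup 145.68.79.57: bits 10010001 walk d0:H2→d1:-→d2:-→d3:-→d4:-→d5:-→d6:-→d7:-→d8:H1 -> H1
  + 124.104.0.0/16 (H1) depth=16
  + 202.34.36.0/24 (H0) depth=24
  + 124.104.64.0/18 (H1) depth=18
  lookup 119.173.160.150: bits 01110111101011011010 walk d0:H2→d1:-→d2:-→d3:-→d4:-→d5:-→d6:-→d7:-→d8:-→d9:-→d10:-→d11:-→d12:H2→d13:-→d14:-→d15:-→d16:-→d17:-→d18:-→d19:-→d20:H1 -> H1
  + 145.160.176.0/20 (H2) depth=20
  + 0.0.0.0/0 (H0) depth=0
  lookup 124.104.64.15: bits 011111000110100001 walk d0:H0→d1:-→d2:-→d3:-→d4:-→d5:-→d6:-→d7:-→d8:-→d9:-→d10:-→d11:-→d12:-→d13:-→d14:-→d15:-→d16:H1→d17:-→d18:H1 -> H1
  + 119.173.170.0/23 (H0) depth=23
  lookup 219.241.222.221: bits 110 walk d0:H0→d1:-→d2:-→d3:- -> H0

== LOOKUPS ==
["H1","H1","H1","H1","H1","H1","H2","H2","H1","H1","H1","H1","H1","H0"]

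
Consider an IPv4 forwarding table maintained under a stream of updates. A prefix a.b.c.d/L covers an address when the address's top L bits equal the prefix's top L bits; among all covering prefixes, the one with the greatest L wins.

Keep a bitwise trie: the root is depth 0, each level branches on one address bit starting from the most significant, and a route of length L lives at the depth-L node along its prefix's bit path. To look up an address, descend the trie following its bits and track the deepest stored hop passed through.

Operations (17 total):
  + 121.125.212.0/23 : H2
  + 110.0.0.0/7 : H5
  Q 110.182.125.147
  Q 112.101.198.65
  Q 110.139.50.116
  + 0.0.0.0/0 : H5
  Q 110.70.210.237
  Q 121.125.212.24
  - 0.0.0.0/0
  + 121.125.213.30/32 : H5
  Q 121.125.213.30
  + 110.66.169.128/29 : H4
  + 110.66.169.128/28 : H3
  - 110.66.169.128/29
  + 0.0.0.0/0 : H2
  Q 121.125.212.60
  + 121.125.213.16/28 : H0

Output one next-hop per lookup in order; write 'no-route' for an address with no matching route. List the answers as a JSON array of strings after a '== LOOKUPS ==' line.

Apply in order:
  add 121.125.212.0/23 -> H2 at depth 23
  add 110.0.0.0/7 -> H5 at depth 7
  Q 110.182.125.147: descend 0110111 ; hops seen [H5] ; pick H5
  Q 112.101.198.65: descend 0111 ; hops seen [∅] ; pick no-route
  Q 110.139.50.116: descend 0110111 ; hops seen [H5] ; pick H5
  add 0.0.0.0/0 -> H5 at depth 0
  Q 110.70.210.237: descend 0110111 ; hops seen [H5,H5] ; pick H5
  Q 121.125.212.24: descend 01111001011111011101010 ; hops seen [H5,H2] ; pick H2
  del 0.0.0.0/0 (clear depth 0)
  add 121.125.213.30/32 -> H5 at depth 32
  Q 121.125.213.30: descend 01111001011111011101010100011110 ; hops seen [H2,H5] ; pick H5
  add 110.66.169.128/29 -> H4 at depth 29
  add 110.66.169.128/28 -> H3 at depth 28
  del 110.66.169.128/29 (clear depth 29)
  add 0.0.0.0/0 -> H2 at depth 0
  Q 121.125.212.60: descend 01111001011111011101010 ; hops seen [H2,H2] ; pick H2
  add 121.125.213.16/28 -> H0 at depth 28

== LOOKUPS ==
["H5","no-route","H5","H5","H2","H5","H2"]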